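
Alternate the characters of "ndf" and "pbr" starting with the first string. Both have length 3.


String 1: 'ndf'
String 2: 'pbr'
Operation: alternate characters
Pairs: 'n'+'p', 'd'+'b', 'f'+'r'
Result: npdbfr


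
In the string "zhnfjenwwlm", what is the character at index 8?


Input string: 'zhnfjenwwlm'
Operation: get character at index 8
Index mapping: s[0]='z', s[1]='h', s[2]='n', s[3]='f', s[4]='j', s[5]='e', s[6]='n', s[7]='w', s[8]='w'
Result: 'w'


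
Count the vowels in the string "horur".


Input string: 'horur'
Operation: count vowels (a, e, i, o, u)
Scan: s[0]='h', s[1]='o' (vowel), s[2]='r', s[3]='u' (vowel), s[4]='r'
Vowels found: 2
Result: 2


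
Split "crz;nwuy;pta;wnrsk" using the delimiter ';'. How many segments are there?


Input string: 'crz;nwuy;pta;wnrsk'
Delimiter: ';'
Split result: 'crz', 'nwuy', 'pta', 'wnrsk'
Number of parts: 4


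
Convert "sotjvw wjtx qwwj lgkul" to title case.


Input string: 'sotjvw wjtx qwwj lgkul'
Operation: capitalize first letter of each word
Word transformations: 'sotjvw'->'Sotjvw', 'wjtx'->'Wjtx', 'qwwj'->'Qwwj', 'lgkul'->'Lgkul'
Result: Sotjvw Wjtx Qwwj Lgkul


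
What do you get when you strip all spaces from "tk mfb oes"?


Input string: 'tk mfb oes'
Operation: remove all spaces
Words: 'tk', 'mfb', 'oes'
Join without spaces: tkmfboes


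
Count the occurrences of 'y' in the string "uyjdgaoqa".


Input string: 'uyjdgaoqa'
Target character: 'y'
Scan each position: s[1]='y'
Matches found at indices: 1
Total: 1


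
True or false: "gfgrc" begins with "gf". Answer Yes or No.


Input string: 'gfgrc'
Prefix to check: 'gf'
First 2 characters of input: 'gf'
Match: True
Result: Yes


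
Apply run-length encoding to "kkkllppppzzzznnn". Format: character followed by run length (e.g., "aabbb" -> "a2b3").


Input: 'kkkllppppzzzznnn'
Operation: identify consecutive runs
Runs: 'kkk' -> k3, 'll' -> l2, 'pppp' -> p4, 'zzzz' -> z4, 'nnn' -> n3
Encoded: k3l2p4z4n3


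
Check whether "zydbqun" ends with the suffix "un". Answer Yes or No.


Input string: 'zydbqun'
Suffix to check: 'un'
Last 2 characters of input: 'un'
Match: True
Result: Yes


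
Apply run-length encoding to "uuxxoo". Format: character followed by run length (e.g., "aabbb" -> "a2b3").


Input: 'uuxxoo'
Operation: identify consecutive runs
Runs: 'uu' -> u2, 'xx' -> x2, 'oo' -> o2
Encoded: u2x2o2


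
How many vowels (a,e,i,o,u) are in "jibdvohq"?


Input string: 'jibdvohq'
Operation: count vowels (a, e, i, o, u)
Scan: s[0]='j', s[1]='i' (vowel), s[2]='b', s[3]='d', s[4]='v', s[5]='o' (vowel), s[6]='h', s[7]='q'
Vowels found: 2
Result: 2


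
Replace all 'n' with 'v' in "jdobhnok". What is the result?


Input string: 'jdobhnok'
Operation: replace 'n' with 'v'
Positions of 'n': 5
After replacement: jdobhvok


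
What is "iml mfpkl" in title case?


Input string: 'iml mfpkl'
Operation: capitalize first letter of each word
Word transformations: 'iml'->'Iml', 'mfpkl'->'Mfpkl'
Result: Iml Mfpkl


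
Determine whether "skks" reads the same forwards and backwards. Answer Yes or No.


Input string: 'skks'
Reversed: 'skks'
Compare pairs: s[0]='s' vs s[3]='s' (match), s[1]='k' vs s[2]='k' (match)
Palindrome: Yes


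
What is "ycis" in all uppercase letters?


Input string: 'ycis'
Operation: convert each letter to uppercase
Mapping: 'y'->'Y', 'c'->'C', 'i'->'I', 's'->'S'
Result: YCIS


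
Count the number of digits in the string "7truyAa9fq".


Input string: '7truyAa9fq'
Operation: count digit characters (0-9)
Scan: '7'(digit), 't', 'r', 'u', 'y', 'A', 'a', '9'(digit), 'f', 'q'
Digits found: 2
Result: 2


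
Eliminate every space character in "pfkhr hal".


Input string: 'pfkhr hal'
Operation: remove all spaces
Words: 'pfkhr', 'hal'
Join without spaces: pfkhrhal


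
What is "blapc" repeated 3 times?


Input string: 'blapc'
Operation: repeat 3 times
Concatenation: 'blapc' + 'blapc' + 'blapc'
Result: blapcblapcblapc


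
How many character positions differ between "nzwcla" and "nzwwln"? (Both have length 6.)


String 1: 'nzwcla'
String 2: 'nzwwln'
Compare each position: pos 0: 'n'=='n', pos 1: 'z'=='z', pos 2: 'w'=='w', pos 3: 'c'!='w', pos 4: 'l'=='l', pos 5: 'a'!='n'
Differing positions: 2
Hamming distance: 2


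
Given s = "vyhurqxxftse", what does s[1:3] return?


Input string: 'vyhurqxxftse'
Operation: slice [1:3]
Extract characters: s[1]='y', s[2]='h'
Result: yh


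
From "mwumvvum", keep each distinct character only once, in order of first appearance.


Input: 'mwumvvum'
Operation: keep first occurrence of each character
Scan: s[0]='m' new -> keep; s[1]='w' new -> keep; s[2]='u' new -> keep; s[3]='m' seen -> skip; s[4]='v' new -> keep; s[5]='v' seen -> skip; s[6]='u' seen -> skip; s[7]='m' seen -> skip
Result: mwuv


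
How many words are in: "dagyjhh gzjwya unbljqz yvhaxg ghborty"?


Input string: 'dagyjhh gzjwya unbljqz yvhaxg ghborty'
Operation: split by spaces
Words found: 'dagyjhh', 'gzjwya', 'unbljqz', 'yvhaxg', 'ghborty'
Word count: 5


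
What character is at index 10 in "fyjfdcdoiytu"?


Input string: 'fyjfdcdoiytu'
Operation: get character at index 10
Index mapping: s[0]='f', s[1]='y', s[2]='j', s[3]='f', s[4]='d', s[5]='c', s[6]='d', s[7]='o', s[8]='i', s[9]='y', s[10]='t'
Result: 't'


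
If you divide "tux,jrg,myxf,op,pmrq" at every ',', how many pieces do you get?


Input string: 'tux,jrg,myxf,op,pmrq'
Delimiter: ','
Split result: 'tux', 'jrg', 'myxf', 'op', 'pmrq'
Number of parts: 5


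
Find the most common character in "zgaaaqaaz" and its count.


Input: 'zgaaaqaaz'
Operation: tally each character
Counts: 'a':5, 'g':1, 'q':1, 'z':2
Maximum: 'a' appears 5 times


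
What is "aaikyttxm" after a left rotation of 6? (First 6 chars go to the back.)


Input: 'aaikyttxm', shift = 6
Operation: split at index 6 and swap parts
Front part s[0:6] = 'aaikyt'
Back part s[6:] = 'txm'
Rotated = back + front = 'txm' + 'aaikyt'
Result: txmaaikyt


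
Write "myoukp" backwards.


Input string: 'myoukp'
Operation: reverse character order
Original order: 'm' -> 'y' -> 'o' -> 'u' -> 'k' -> 'p'
Reversed order: 'p' -> 'k' -> 'u' -> 'o' -> 'y' -> 'm'
Result: pkuoym


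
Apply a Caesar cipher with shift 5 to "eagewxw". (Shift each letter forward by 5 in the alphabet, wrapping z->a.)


Input: 'eagewxw', shift = 5
Operation: for each letter, (position + 5) mod 26
Mapping: 'e'(4+5=9)->'j', 'a'(0+5=5)->'f', 'g'(6+5=11)->'l', 'e'(4+5=9)->'j', 'w'(22+5=27, 27 mod 26=1)->'b', 'x'(23+5=28, 28 mod 26=2)->'c', 'w'(22+5=27, 27 mod 26=1)->'b'
Result: jfljbcb


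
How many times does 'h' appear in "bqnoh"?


Input string: 'bqnoh'
Target character: 'h'
Scan each position: s[4]='h'
Matches found at indices: 4
Total: 1


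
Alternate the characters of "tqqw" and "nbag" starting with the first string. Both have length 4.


String 1: 'tqqw'
String 2: 'nbag'
Operation: alternate characters
Pairs: 't'+'n', 'q'+'b', 'q'+'a', 'w'+'g'
Result: tnqbqawg


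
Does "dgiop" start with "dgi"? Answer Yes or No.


Input string: 'dgiop'
Prefix to check: 'dgi'
First 3 characters of input: 'dgi'
Match: True
Result: Yes


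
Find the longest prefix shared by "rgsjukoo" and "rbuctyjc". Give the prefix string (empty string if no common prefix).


String 1: 'rgsjukoo'
String 2: 'rbuctyjc'
Compare position by position:
pos 0: 'r' vs 'r' match
pos 1: 'g' vs 'b' differ -> stop
Longest common prefix: "r" (length 1)


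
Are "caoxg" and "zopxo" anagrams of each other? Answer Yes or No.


String 1: 'caoxg' -> sorted: 'acgox'
String 2: 'zopxo' -> sorted: 'oopxz'
Compare sorted forms: 'acgox' != 'oopxz'
Anagram: No


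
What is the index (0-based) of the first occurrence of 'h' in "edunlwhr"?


Input string: 'edunlwhr'
Target: 'h'
Scanning left to right: s[0]='e', s[1]='d', s[2]='u', s[3]='n', s[4]='l', s[5]='w', s[6]='h'
First match at index: 6


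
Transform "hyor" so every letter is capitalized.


Input string: 'hyor'
Operation: convert each letter to uppercase
Mapping: 'h'->'H', 'y'->'Y', 'o'->'O', 'r'->'R'
Result: HYOR


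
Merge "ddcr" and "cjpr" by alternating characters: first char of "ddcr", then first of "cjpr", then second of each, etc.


String 1: 'ddcr'
String 2: 'cjpr'
Operation: alternate characters
Pairs: 'd'+'c', 'd'+'j', 'c'+'p', 'r'+'r'
Result: dcdjcprr


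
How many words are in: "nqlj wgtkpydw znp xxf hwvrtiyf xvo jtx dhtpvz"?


Input string: 'nqlj wgtkpydw znp xxf hwvrtiyf xvo jtx dhtpvz'
Operation: split by spaces
Words found: 'nqlj', 'wgtkpydw', 'znp', 'xxf', 'hwvrtiyf', 'xvo', 'jtx', 'dhtpvz'
Word count: 8


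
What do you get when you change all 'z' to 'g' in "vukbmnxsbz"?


Input string: 'vukbmnxsbz'
Operation: replace 'z' with 'g'
Positions of 'z': 9
After replacement: vukbmnxsbg


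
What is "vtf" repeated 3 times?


Input string: 'vtf'
Operation: repeat 3 times
Concatenation: 'vtf' + 'vtf' + 'vtf'
Result: vtfvtfvtf


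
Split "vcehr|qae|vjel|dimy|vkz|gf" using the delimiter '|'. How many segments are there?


Input string: 'vcehr|qae|vjel|dimy|vkz|gf'
Delimiter: '|'
Split result: 'vcehr', 'qae', 'vjel', 'dimy', 'vkz', 'gf'
Number of parts: 6


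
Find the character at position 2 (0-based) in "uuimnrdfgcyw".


Input string: 'uuimnrdfgcyw'
Operation: get character at index 2
Index mapping: s[0]='u', s[1]='u', s[2]='i'
Result: 'i'


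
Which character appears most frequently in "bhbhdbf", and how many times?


Input: 'bhbhdbf'
Operation: tally each character
Counts: 'b':3, 'd':1, 'f':1, 'h':2
Maximum: 'b' appears 3 times


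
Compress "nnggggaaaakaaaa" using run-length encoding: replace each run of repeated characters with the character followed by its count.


Input: 'nnggggaaaakaaaa'
Operation: identify consecutive runs
Runs: 'nn' -> n2, 'gggg' -> g4, 'aaaa' -> a4, 'k' -> k1, 'aaaa' -> a4
Encoded: n2g4a4k1a4


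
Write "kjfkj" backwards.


Input string: 'kjfkj'
Operation: reverse character order
Original order: 'k' -> 'j' -> 'f' -> 'k' -> 'j'
Reversed order: 'j' -> 'k' -> 'f' -> 'j' -> 'k'
Result: jkfjk


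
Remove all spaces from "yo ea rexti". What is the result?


Input string: 'yo ea rexti'
Operation: remove all spaces
Words: 'yo', 'ea', 'rexti'
Join without spaces: yoearexti


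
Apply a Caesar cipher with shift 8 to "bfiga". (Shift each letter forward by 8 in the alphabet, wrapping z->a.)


Input: 'bfiga', shift = 8
Operation: for each letter, (position + 8) mod 26
Mapping: 'b'(1+8=9)->'j', 'f'(5+8=13)->'n', 'i'(8+8=16)->'q', 'g'(6+8=14)->'o', 'a'(0+8=8)->'i'
Result: jnqoi


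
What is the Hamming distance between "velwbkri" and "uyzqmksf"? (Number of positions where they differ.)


String 1: 'velwbkri'
String 2: 'uyzqmksf'
Compare each position: pos 0: 'v'!='u', pos 1: 'e'!='y', pos 2: 'l'!='z', pos 3: 'w'!='q', pos 4: 'b'!='m', pos 5: 'k'=='k', pos 6: 'r'!='s', pos 7: 'i'!='f'
Differing positions: 7
Hamming distance: 7


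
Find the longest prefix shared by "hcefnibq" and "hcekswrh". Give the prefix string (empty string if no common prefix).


String 1: 'hcefnibq'
String 2: 'hcekswrh'
Compare position by position:
pos 0: 'h' vs 'h' match
pos 1: 'c' vs 'c' match
pos 2: 'e' vs 'e' match
pos 3: 'f' vs 'k' differ -> stop
Longest common prefix: "hce" (length 3)


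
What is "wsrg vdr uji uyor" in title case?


Input string: 'wsrg vdr uji uyor'
Operation: capitalize first letter of each word
Word transformations: 'wsrg'->'Wsrg', 'vdr'->'Vdr', 'uji'->'Uji', 'uyor'->'Uyor'
Result: Wsrg Vdr Uji Uyor


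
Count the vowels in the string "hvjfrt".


Input string: 'hvjfrt'
Operation: count vowels (a, e, i, o, u)
Scan: s[0]='h', s[1]='v', s[2]='j', s[3]='f', s[4]='r', s[5]='t'
Vowels found: 0
Result: 0


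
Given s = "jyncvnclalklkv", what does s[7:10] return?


Input string: 'jyncvnclalklkv'
Operation: slice [7:10]
Extract characters: s[7]='l', s[8]='a', s[9]='l'
Result: lal


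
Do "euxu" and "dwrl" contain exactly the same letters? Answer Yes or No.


String 1: 'euxu' -> sorted: 'euux'
String 2: 'dwrl' -> sorted: 'dlrw'
Compare sorted forms: 'euux' != 'dlrw'
Anagram: No


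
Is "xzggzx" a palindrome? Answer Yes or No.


Input string: 'xzggzx'
Reversed: 'xzggzx'
Compare pairs: s[0]='x' vs s[5]='x' (match), s[1]='z' vs s[4]='z' (match), s[2]='g' vs s[3]='g' (match)
Palindrome: Yes


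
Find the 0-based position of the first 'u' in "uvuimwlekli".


Input string: 'uvuimwlekli'
Target: 'u'
Scanning left to right: s[0]='u'
First match at index: 0


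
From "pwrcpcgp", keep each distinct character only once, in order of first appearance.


Input: 'pwrcpcgp'
Operation: keep first occurrence of each character
Scan: s[0]='p' new -> keep; s[1]='w' new -> keep; s[2]='r' new -> keep; s[3]='c' new -> keep; s[4]='p' seen -> skip; s[5]='c' seen -> skip; s[6]='g' new -> keep; s[7]='p' seen -> skip
Result: pwrcg


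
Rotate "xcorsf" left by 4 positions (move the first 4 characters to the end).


Input: 'xcorsf', shift = 4
Operation: split at index 4 and swap parts
Front part s[0:4] = 'xcor'
Back part s[4:] = 'sf'
Rotated = back + front = 'sf' + 'xcor'
Result: sfxcor


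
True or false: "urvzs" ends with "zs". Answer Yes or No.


Input string: 'urvzs'
Suffix to check: 'zs'
Last 2 characters of input: 'zs'
Match: True
Result: Yes


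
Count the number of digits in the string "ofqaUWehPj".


Input string: 'ofqaUWehPj'
Operation: count digit characters (0-9)
Scan: 'o', 'f', 'q', 'a', 'U', 'W', 'e', 'h', 'P', 'j'
Digits found: 0
Result: 0


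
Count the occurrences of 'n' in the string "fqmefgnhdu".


Input string: 'fqmefgnhdu'
Target character: 'n'
Scan each position: s[6]='n'
Matches found at indices: 6
Total: 1


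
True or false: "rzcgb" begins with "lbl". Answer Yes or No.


Input string: 'rzcgb'
Prefix to check: 'lbl'
First 3 characters of input: 'rzc'
Match: False
Result: No


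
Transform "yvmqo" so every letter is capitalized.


Input string: 'yvmqo'
Operation: convert each letter to uppercase
Mapping: 'y'->'Y', 'v'->'V', 'm'->'M', 'q'->'Q', 'o'->'O'
Result: YVMQO


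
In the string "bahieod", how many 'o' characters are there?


Input string: 'bahieod'
Target character: 'o'
Scan each position: s[5]='o'
Matches found at indices: 5
Total: 1


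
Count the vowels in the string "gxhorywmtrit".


Input string: 'gxhorywmtrit'
Operation: count vowels (a, e, i, o, u)
Scan: s[0]='g', s[1]='x', s[2]='h', s[3]='o' (vowel), s[4]='r', s[5]='y', s[6]='w', s[7]='m', s[8]='t', s[9]='r', s[10]='i' (vowel), s[11]='t'
Vowels found: 2
Result: 2


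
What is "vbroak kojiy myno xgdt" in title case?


Input string: 'vbroak kojiy myno xgdt'
Operation: capitalize first letter of each word
Word transformations: 'vbroak'->'Vbroak', 'kojiy'->'Kojiy', 'myno'->'Myno', 'xgdt'->'Xgdt'
Result: Vbroak Kojiy Myno Xgdt


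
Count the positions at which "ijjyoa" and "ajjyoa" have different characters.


String 1: 'ijjyoa'
String 2: 'ajjyoa'
Compare each position: pos 0: 'i'!='a', pos 1: 'j'=='j', pos 2: 'j'=='j', pos 3: 'y'=='y', pos 4: 'o'=='o', pos 5: 'a'=='a'
Differing positions: 1
Hamming distance: 1


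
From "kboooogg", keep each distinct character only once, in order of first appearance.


Input: 'kboooogg'
Operation: keep first occurrence of each character
Scan: s[0]='k' new -> keep; s[1]='b' new -> keep; s[2]='o' new -> keep; s[3]='o' seen -> skip; s[4]='o' seen -> skip; s[5]='o' seen -> skip; s[6]='g' new -> keep; s[7]='g' seen -> skip
Result: kbog


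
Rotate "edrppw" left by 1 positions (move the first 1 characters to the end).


Input: 'edrppw', shift = 1
Operation: split at index 1 and swap parts
Front part s[0:1] = 'e'
Back part s[1:] = 'drppw'
Rotated = back + front = 'drppw' + 'e'
Result: drppwe


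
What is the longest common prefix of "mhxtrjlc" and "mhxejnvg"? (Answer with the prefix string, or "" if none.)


String 1: 'mhxtrjlc'
String 2: 'mhxejnvg'
Compare position by position:
pos 0: 'm' vs 'm' match
pos 1: 'h' vs 'h' match
pos 2: 'x' vs 'x' match
pos 3: 't' vs 'e' differ -> stop
Longest common prefix: "mhx" (length 3)


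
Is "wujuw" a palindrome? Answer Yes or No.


Input string: 'wujuw'
Reversed: 'wujuw'
Compare pairs: s[0]='w' vs s[4]='w' (match), s[1]='u' vs s[3]='u' (match)
Palindrome: Yes


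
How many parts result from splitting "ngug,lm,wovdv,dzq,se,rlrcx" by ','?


Input string: 'ngug,lm,wovdv,dzq,se,rlrcx'
Delimiter: ','
Split result: 'ngug', 'lm', 'wovdv', 'dzq', 'se', 'rlrcx'
Number of parts: 6


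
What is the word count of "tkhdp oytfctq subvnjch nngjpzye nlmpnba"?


Input string: 'tkhdp oytfctq subvnjch nngjpzye nlmpnba'
Operation: split by spaces
Words found: 'tkhdp', 'oytfctq', 'subvnjch', 'nngjpzye', 'nlmpnba'
Word count: 5


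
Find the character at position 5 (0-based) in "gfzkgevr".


Input string: 'gfzkgevr'
Operation: get character at index 5
Index mapping: s[0]='g', s[1]='f', s[2]='z', s[3]='k', s[4]='g', s[5]='e'
Result: 'e'


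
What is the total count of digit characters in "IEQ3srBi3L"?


Input string: 'IEQ3srBi3L'
Operation: count digit characters (0-9)
Scan: 'I', 'E', 'Q', '3'(digit), 's', 'r', 'B', 'i', '3'(digit), 'L'
Digits found: 2
Result: 2


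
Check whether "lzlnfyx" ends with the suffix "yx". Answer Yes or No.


Input string: 'lzlnfyx'
Suffix to check: 'yx'
Last 2 characters of input: 'yx'
Match: True
Result: Yes


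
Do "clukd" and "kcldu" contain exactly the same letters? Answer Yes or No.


String 1: 'clukd' -> sorted: 'cdklu'
String 2: 'kcldu' -> sorted: 'cdklu'
Compare sorted forms: 'cdklu' == 'cdklu'
Anagram: Yes


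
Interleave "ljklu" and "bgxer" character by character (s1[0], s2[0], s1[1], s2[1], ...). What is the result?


String 1: 'ljklu'
String 2: 'bgxer'
Operation: alternate characters
Pairs: 'l'+'b', 'j'+'g', 'k'+'x', 'l'+'e', 'u'+'r'
Result: lbjgkxleur


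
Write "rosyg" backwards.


Input string: 'rosyg'
Operation: reverse character order
Original order: 'r' -> 'o' -> 's' -> 'y' -> 'g'
Reversed order: 'g' -> 'y' -> 's' -> 'o' -> 'r'
Result: gysor


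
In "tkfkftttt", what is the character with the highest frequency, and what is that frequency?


Input: 'tkfkftttt'
Operation: tally each character
Counts: 'f':2, 'k':2, 't':5
Maximum: 't' appears 5 times


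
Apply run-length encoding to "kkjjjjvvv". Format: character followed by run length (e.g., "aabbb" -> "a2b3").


Input: 'kkjjjjvvv'
Operation: identify consecutive runs
Runs: 'kk' -> k2, 'jjjj' -> j4, 'vvv' -> v3
Encoded: k2j4v3


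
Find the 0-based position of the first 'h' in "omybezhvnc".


Input string: 'omybezhvnc'
Target: 'h'
Scanning left to right: s[0]='o', s[1]='m', s[2]='y', s[3]='b', s[4]='e', s[5]='z', s[6]='h'
First match at index: 6


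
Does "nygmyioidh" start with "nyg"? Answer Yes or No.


Input string: 'nygmyioidh'
Prefix to check: 'nyg'
First 3 characters of input: 'nyg'
Match: True
Result: Yes


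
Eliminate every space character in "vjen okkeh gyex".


Input string: 'vjen okkeh gyex'
Operation: remove all spaces
Words: 'vjen', 'okkeh', 'gyex'
Join without spaces: vjenokkehgyex


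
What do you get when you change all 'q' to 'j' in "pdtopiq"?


Input string: 'pdtopiq'
Operation: replace 'q' with 'j'
Positions of 'q': 6
After replacement: pdtopij


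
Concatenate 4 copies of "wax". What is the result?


Input string: 'wax'
Operation: repeat 4 times
Concatenation: 'wax' + 'wax' + 'wax' + 'wax'
Result: waxwaxwaxwax


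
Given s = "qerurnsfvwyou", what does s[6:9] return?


Input string: 'qerurnsfvwyou'
Operation: slice [6:9]
Extract characters: s[6]='s', s[7]='f', s[8]='v'
Result: sfv


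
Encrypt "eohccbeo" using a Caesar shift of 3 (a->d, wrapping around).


Input: 'eohccbeo', shift = 3
Operation: for each letter, (position + 3) mod 26
Mapping: 'e'(4+3=7)->'h', 'o'(14+3=17)->'r', 'h'(7+3=10)->'k', 'c'(2+3=5)->'f', 'c'(2+3=5)->'f', 'b'(1+3=4)->'e', 'e'(4+3=7)->'h', 'o'(14+3=17)->'r'
Result: hrkffehr


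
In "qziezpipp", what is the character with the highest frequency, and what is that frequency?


Input: 'qziezpipp'
Operation: tally each character
Counts: 'e':1, 'i':2, 'p':3, 'q':1, 'z':2
Maximum: 'p' appears 3 times


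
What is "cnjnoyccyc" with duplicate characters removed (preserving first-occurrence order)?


Input: 'cnjnoyccyc'
Operation: keep first occurrence of each character
Scan: s[0]='c' new -> keep; s[1]='n' new -> keep; s[2]='j' new -> keep; s[3]='n' seen -> skip; s[4]='o' new -> keep; s[5]='y' new -> keep; s[6]='c' seen -> skip; s[7]='c' seen -> skip; s[8]='y' seen -> skip; s[9]='c' seen -> skip
Result: cnjoy


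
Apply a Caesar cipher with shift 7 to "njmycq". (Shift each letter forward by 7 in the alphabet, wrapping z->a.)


Input: 'njmycq', shift = 7
Operation: for each letter, (position + 7) mod 26
Mapping: 'n'(13+7=20)->'u', 'j'(9+7=16)->'q', 'm'(12+7=19)->'t', 'y'(24+7=31, 31 mod 26=5)->'f', 'c'(2+7=9)->'j', 'q'(16+7=23)->'x'
Result: uqtfjx


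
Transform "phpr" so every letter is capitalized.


Input string: 'phpr'
Operation: convert each letter to uppercase
Mapping: 'p'->'P', 'h'->'H', 'p'->'P', 'r'->'R'
Result: PHPR


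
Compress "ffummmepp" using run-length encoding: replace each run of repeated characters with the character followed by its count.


Input: 'ffummmepp'
Operation: identify consecutive runs
Runs: 'ff' -> f2, 'u' -> u1, 'mmm' -> m3, 'e' -> e1, 'pp' -> p2
Encoded: f2u1m3e1p2


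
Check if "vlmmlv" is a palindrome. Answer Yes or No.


Input string: 'vlmmlv'
Reversed: 'vlmmlv'
Compare pairs: s[0]='v' vs s[5]='v' (match), s[1]='l' vs s[4]='l' (match), s[2]='m' vs s[3]='m' (match)
Palindrome: Yes


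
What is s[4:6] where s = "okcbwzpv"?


Input string: 'okcbwzpv'
Operation: slice [4:6]
Extract characters: s[4]='w', s[5]='z'
Result: wz


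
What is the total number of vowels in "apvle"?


Input string: 'apvle'
Operation: count vowels (a, e, i, o, u)
Scan: s[0]='a' (vowel), s[1]='p', s[2]='v', s[3]='l', s[4]='e' (vowel)
Vowels found: 2
Result: 2


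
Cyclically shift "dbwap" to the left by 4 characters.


Input: 'dbwap', shift = 4
Operation: split at index 4 and swap parts
Front part s[0:4] = 'dbwa'
Back part s[4:] = 'p'
Rotated = back + front = 'p' + 'dbwa'
Result: pdbwa


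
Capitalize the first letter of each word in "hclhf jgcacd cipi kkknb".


Input string: 'hclhf jgcacd cipi kkknb'
Operation: capitalize first letter of each word
Word transformations: 'hclhf'->'Hclhf', 'jgcacd'->'Jgcacd', 'cipi'->'Cipi', 'kkknb'->'Kkknb'
Result: Hclhf Jgcacd Cipi Kkknb


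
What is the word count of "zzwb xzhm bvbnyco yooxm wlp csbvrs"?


Input string: 'zzwb xzhm bvbnyco yooxm wlp csbvrs'
Operation: split by spaces
Words found: 'zzwb', 'xzhm', 'bvbnyco', 'yooxm', 'wlp', 'csbvrs'
Word count: 6


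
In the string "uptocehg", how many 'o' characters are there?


Input string: 'uptocehg'
Target character: 'o'
Scan each position: s[3]='o'
Matches found at indices: 3
Total: 1


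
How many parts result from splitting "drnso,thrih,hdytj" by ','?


Input string: 'drnso,thrih,hdytj'
Delimiter: ','
Split result: 'drnso', 'thrih', 'hdytj'
Number of parts: 3


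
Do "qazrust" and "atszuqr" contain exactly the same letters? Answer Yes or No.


String 1: 'qazrust' -> sorted: 'aqrstuz'
String 2: 'atszuqr' -> sorted: 'aqrstuz'
Compare sorted forms: 'aqrstuz' == 'aqrstuz'
Anagram: Yes


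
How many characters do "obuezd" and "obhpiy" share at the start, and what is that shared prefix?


String 1: 'obuezd'
String 2: 'obhpiy'
Compare position by position:
pos 0: 'o' vs 'o' match
pos 1: 'b' vs 'b' match
pos 2: 'u' vs 'h' differ -> stop
Longest common prefix: "ob" (length 2)


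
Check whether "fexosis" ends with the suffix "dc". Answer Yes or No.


Input string: 'fexosis'
Suffix to check: 'dc'
Last 2 characters of input: 'is'
Match: False
Result: No


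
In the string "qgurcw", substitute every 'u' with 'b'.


Input string: 'qgurcw'
Operation: replace 'u' with 'b'
Positions of 'u': 2
After replacement: qgbrcw


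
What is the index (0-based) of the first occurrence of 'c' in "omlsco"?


Input string: 'omlsco'
Target: 'c'
Scanning left to right: s[0]='o', s[1]='m', s[2]='l', s[3]='s', s[4]='c'
First match at index: 4


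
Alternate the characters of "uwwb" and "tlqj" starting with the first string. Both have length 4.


String 1: 'uwwb'
String 2: 'tlqj'
Operation: alternate characters
Pairs: 'u'+'t', 'w'+'l', 'w'+'q', 'b'+'j'
Result: utwlwqbj


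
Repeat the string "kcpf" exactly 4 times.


Input string: 'kcpf'
Operation: repeat 4 times
Concatenation: 'kcpf' + 'kcpf' + 'kcpf' + 'kcpf'
Result: kcpfkcpfkcpfkcpf


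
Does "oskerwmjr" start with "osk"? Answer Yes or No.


Input string: 'oskerwmjr'
Prefix to check: 'osk'
First 3 characters of input: 'osk'
Match: True
Result: Yes


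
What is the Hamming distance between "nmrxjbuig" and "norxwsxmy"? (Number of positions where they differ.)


String 1: 'nmrxjbuig'
String 2: 'norxwsxmy'
Compare each position: pos 0: 'n'=='n', pos 1: 'm'!='o', pos 2: 'r'=='r', pos 3: 'x'=='x', pos 4: 'j'!='w', pos 5: 'b'!='s', pos 6: 'u'!='x', pos 7: 'i'!='m', pos 8: 'g'!='y'
Differing positions: 6
Hamming distance: 6


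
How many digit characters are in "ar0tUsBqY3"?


Input string: 'ar0tUsBqY3'
Operation: count digit characters (0-9)
Scan: 'a', 'r', '0'(digit), 't', 'U', 's', 'B', 'q', 'Y', '3'(digit)
Digits found: 2
Result: 2


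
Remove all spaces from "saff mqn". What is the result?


Input string: 'saff mqn'
Operation: remove all spaces
Words: 'saff', 'mqn'
Join without spaces: saffmqn


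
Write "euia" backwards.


Input string: 'euia'
Operation: reverse character order
Original order: 'e' -> 'u' -> 'i' -> 'a'
Reversed order: 'a' -> 'i' -> 'u' -> 'e'
Result: aiue


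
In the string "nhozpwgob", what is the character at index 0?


Input string: 'nhozpwgob'
Operation: get character at index 0
Index mapping: s[0]='n'
Result: 'n'


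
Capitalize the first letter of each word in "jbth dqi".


Input string: 'jbth dqi'
Operation: capitalize first letter of each word
Word transformations: 'jbth'->'Jbth', 'dqi'->'Dqi'
Result: Jbth Dqi


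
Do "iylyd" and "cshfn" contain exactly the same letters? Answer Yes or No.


String 1: 'iylyd' -> sorted: 'dilyy'
String 2: 'cshfn' -> sorted: 'cfhns'
Compare sorted forms: 'dilyy' != 'cfhns'
Anagram: No


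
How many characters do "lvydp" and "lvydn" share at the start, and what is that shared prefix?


String 1: 'lvydp'
String 2: 'lvydn'
Compare position by position:
pos 0: 'l' vs 'l' match
pos 1: 'v' vs 'v' match
pos 2: 'y' vs 'y' match
pos 3: 'd' vs 'd' match
pos 4: 'p' vs 'n' differ -> stop
Longest common prefix: "lvyd" (length 4)


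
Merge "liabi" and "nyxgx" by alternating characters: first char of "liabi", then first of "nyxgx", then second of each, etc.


String 1: 'liabi'
String 2: 'nyxgx'
Operation: alternate characters
Pairs: 'l'+'n', 'i'+'y', 'a'+'x', 'b'+'g', 'i'+'x'
Result: lniyaxbgix


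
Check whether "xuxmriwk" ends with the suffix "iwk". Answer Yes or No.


Input string: 'xuxmriwk'
Suffix to check: 'iwk'
Last 3 characters of input: 'iwk'
Match: True
Result: Yes


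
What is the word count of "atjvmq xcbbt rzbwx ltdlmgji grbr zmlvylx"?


Input string: 'atjvmq xcbbt rzbwx ltdlmgji grbr zmlvylx'
Operation: split by spaces
Words found: 'atjvmq', 'xcbbt', 'rzbwx', 'ltdlmgji', 'grbr', 'zmlvylx'
Word count: 6


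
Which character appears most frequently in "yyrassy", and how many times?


Input: 'yyrassy'
Operation: tally each character
Counts: 'a':1, 'r':1, 's':2, 'y':3
Maximum: 'y' appears 3 times


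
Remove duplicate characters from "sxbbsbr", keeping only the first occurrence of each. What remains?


Input: 'sxbbsbr'
Operation: keep first occurrence of each character
Scan: s[0]='s' new -> keep; s[1]='x' new -> keep; s[2]='b' new -> keep; s[3]='b' seen -> skip; s[4]='s' seen -> skip; s[5]='b' seen -> skip; s[6]='r' new -> keep
Result: sxbr


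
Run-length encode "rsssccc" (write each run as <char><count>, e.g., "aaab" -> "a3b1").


Input: 'rsssccc'
Operation: identify consecutive runs
Runs: 'r' -> r1, 'sss' -> s3, 'ccc' -> c3
Encoded: r1s3c3


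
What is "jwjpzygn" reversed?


Input string: 'jwjpzygn'
Operation: reverse character order
Original order: 'j' -> 'w' -> 'j' -> 'p' -> 'z' -> 'y' -> 'g' -> 'n'
Reversed order: 'n' -> 'g' -> 'y' -> 'z' -> 'p' -> 'j' -> 'w' -> 'j'
Result: ngyzpjwj


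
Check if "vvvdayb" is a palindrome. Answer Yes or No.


Input string: 'vvvdayb'
Reversed: 'byadvvv'
Compare pairs: s[0]='v' vs s[6]='b' (mismatch), s[1]='v' vs s[5]='y' (mismatch), s[2]='v' vs s[4]='a' (mismatch)
Palindrome: No


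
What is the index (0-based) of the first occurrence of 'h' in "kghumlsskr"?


Input string: 'kghumlsskr'
Target: 'h'
Scanning left to right: s[0]='k', s[1]='g', s[2]='h'
First match at index: 2


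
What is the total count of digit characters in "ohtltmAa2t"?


Input string: 'ohtltmAa2t'
Operation: count digit characters (0-9)
Scan: 'o', 'h', 't', 'l', 't', 'm', 'A', 'a', '2'(digit), 't'
Digits found: 1
Result: 1


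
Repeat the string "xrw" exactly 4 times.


Input string: 'xrw'
Operation: repeat 4 times
Concatenation: 'xrw' + 'xrw' + 'xrw' + 'xrw'
Result: xrwxrwxrwxrw


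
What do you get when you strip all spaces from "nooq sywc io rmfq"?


Input string: 'nooq sywc io rmfq'
Operation: remove all spaces
Words: 'nooq', 'sywc', 'io', 'rmfq'
Join without spaces: nooqsywciormfq


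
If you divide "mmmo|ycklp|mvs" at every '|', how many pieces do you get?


Input string: 'mmmo|ycklp|mvs'
Delimiter: '|'
Split result: 'mmmo', 'ycklp', 'mvs'
Number of parts: 3


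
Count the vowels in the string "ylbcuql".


Input string: 'ylbcuql'
Operation: count vowels (a, e, i, o, u)
Scan: s[0]='y', s[1]='l', s[2]='b', s[3]='c', s[4]='u' (vowel), s[5]='q', s[6]='l'
Vowels found: 1
Result: 1


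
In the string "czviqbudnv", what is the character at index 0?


Input string: 'czviqbudnv'
Operation: get character at index 0
Index mapping: s[0]='c'
Result: 'c'


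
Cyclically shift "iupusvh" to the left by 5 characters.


Input: 'iupusvh', shift = 5
Operation: split at index 5 and swap parts
Front part s[0:5] = 'iupus'
Back part s[5:] = 'vh'
Rotated = back + front = 'vh' + 'iupus'
Result: vhiupus


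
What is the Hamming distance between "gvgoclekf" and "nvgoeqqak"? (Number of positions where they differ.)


String 1: 'gvgoclekf'
String 2: 'nvgoeqqak'
Compare each position: pos 0: 'g'!='n', pos 1: 'v'=='v', pos 2: 'g'=='g', pos 3: 'o'=='o', pos 4: 'c'!='e', pos 5: 'l'!='q', pos 6: 'e'!='q', pos 7: 'k'!='a', pos 8: 'f'!='k'
Differing positions: 6
Hamming distance: 6


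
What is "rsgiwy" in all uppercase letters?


Input string: 'rsgiwy'
Operation: convert each letter to uppercase
Mapping: 'r'->'R', 's'->'S', 'g'->'G', 'i'->'I', 'w'->'W', 'y'->'Y'
Result: RSGIWY


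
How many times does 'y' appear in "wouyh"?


Input string: 'wouyh'
Target character: 'y'
Scan each position: s[3]='y'
Matches found at indices: 3
Total: 1


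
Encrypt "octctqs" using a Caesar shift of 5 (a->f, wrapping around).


Input: 'octctqs', shift = 5
Operation: for each letter, (position + 5) mod 26
Mapping: 'o'(14+5=19)->'t', 'c'(2+5=7)->'h', 't'(19+5=24)->'y', 'c'(2+5=7)->'h', 't'(19+5=24)->'y', 'q'(16+5=21)->'v', 's'(18+5=23)->'x'
Result: thyhyvx


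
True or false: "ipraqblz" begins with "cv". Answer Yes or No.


Input string: 'ipraqblz'
Prefix to check: 'cv'
First 2 characters of input: 'ip'
Match: False
Result: No


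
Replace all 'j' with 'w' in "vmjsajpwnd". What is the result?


Input string: 'vmjsajpwnd'
Operation: replace 'j' with 'w'
Positions of 'j': 2, 5
After replacement: vmwsawpwnd


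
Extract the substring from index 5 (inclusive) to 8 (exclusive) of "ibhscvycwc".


Input string: 'ibhscvycwc'
Operation: slice [5:8]
Extract characters: s[5]='v', s[6]='y', s[7]='c'
Result: vyc


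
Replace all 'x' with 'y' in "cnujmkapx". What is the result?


Input string: 'cnujmkapx'
Operation: replace 'x' with 'y'
Positions of 'x': 8
After replacement: cnujmkapy


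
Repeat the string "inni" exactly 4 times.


Input string: 'inni'
Operation: repeat 4 times
Concatenation: 'inni' + 'inni' + 'inni' + 'inni'
Result: inniinniinniinni


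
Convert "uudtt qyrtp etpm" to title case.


Input string: 'uudtt qyrtp etpm'
Operation: capitalize first letter of each word
Word transformations: 'uudtt'->'Uudtt', 'qyrtp'->'Qyrtp', 'etpm'->'Etpm'
Result: Uudtt Qyrtp Etpm


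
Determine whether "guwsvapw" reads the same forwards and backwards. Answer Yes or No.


Input string: 'guwsvapw'
Reversed: 'wpavswug'
Compare pairs: s[0]='g' vs s[7]='w' (mismatch), s[1]='u' vs s[6]='p' (mismatch), s[2]='w' vs s[5]='a' (mismatch), s[3]='s' vs s[4]='v' (mismatch)
Palindrome: No


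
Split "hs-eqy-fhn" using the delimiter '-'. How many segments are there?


Input string: 'hs-eqy-fhn'
Delimiter: '-'
Split result: 'hs', 'eqy', 'fhn'
Number of parts: 3


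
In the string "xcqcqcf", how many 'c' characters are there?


Input string: 'xcqcqcf'
Target character: 'c'
Scan each position: s[1]='c', s[3]='c', s[5]='c'
Matches found at indices: 1, 3, 5
Total: 3


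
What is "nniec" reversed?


Input string: 'nniec'
Operation: reverse character order
Original order: 'n' -> 'n' -> 'i' -> 'e' -> 'c'
Reversed order: 'c' -> 'e' -> 'i' -> 'n' -> 'n'
Result: ceinn


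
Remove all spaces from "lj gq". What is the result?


Input string: 'lj gq'
Operation: remove all spaces
Words: 'lj', 'gq'
Join without spaces: ljgq


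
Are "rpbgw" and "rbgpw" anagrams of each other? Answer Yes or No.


String 1: 'rpbgw' -> sorted: 'bgprw'
String 2: 'rbgpw' -> sorted: 'bgprw'
Compare sorted forms: 'bgprw' == 'bgprw'
Anagram: Yes


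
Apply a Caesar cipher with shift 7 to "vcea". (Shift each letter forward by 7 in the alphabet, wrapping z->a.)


Input: 'vcea', shift = 7
Operation: for each letter, (position + 7) mod 26
Mapping: 'v'(21+7=28, 28 mod 26=2)->'c', 'c'(2+7=9)->'j', 'e'(4+7=11)->'l', 'a'(0+7=7)->'h'
Result: cjlh


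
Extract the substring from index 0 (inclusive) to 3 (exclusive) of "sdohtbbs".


Input string: 'sdohtbbs'
Operation: slice [0:3]
Extract characters: s[0]='s', s[1]='d', s[2]='o'
Result: sdo


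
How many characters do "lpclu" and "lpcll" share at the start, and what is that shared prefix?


String 1: 'lpclu'
String 2: 'lpcll'
Compare position by position:
pos 0: 'l' vs 'l' match
pos 1: 'p' vs 'p' match
pos 2: 'c' vs 'c' match
pos 3: 'l' vs 'l' match
pos 4: 'u' vs 'l' differ -> stop
Longest common prefix: "lpcl" (length 4)


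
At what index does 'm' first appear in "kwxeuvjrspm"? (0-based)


Input string: 'kwxeuvjrspm'
Target: 'm'
Scanning left to right: s[0]='k', s[1]='w', s[2]='x', s[3]='e', s[4]='u', s[5]='v', s[6]='j', s[7]='r', s[8]='s', s[9]='p', s[10]='m'
First match at index: 10


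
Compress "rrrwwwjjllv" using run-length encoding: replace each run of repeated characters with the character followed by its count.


Input: 'rrrwwwjjllv'
Operation: identify consecutive runs
Runs: 'rrr' -> r3, 'www' -> w3, 'jj' -> j2, 'll' -> l2, 'v' -> v1
Encoded: r3w3j2l2v1


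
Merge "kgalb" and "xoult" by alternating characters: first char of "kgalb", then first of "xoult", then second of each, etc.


String 1: 'kgalb'
String 2: 'xoult'
Operation: alternate characters
Pairs: 'k'+'x', 'g'+'o', 'a'+'u', 'l'+'l', 'b'+'t'
Result: kxgoaullbt


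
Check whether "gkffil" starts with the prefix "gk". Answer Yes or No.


Input string: 'gkffil'
Prefix to check: 'gk'
First 2 characters of input: 'gk'
Match: True
Result: Yes


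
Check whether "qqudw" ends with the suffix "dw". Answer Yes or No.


Input string: 'qqudw'
Suffix to check: 'dw'
Last 2 characters of input: 'dw'
Match: True
Result: Yes


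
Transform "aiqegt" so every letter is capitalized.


Input string: 'aiqegt'
Operation: convert each letter to uppercase
Mapping: 'a'->'A', 'i'->'I', 'q'->'Q', 'e'->'E', 'g'->'G', 't'->'T'
Result: AIQEGT


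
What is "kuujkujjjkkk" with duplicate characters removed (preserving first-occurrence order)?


Input: 'kuujkujjjkkk'
Operation: keep first occurrence of each character
Scan: s[0]='k' new -> keep; s[1]='u' new -> keep; s[2]='u' seen -> skip; s[3]='j' new -> keep; s[4]='k' seen -> skip; s[5]='u' seen -> skip; s[6]='j' seen -> skip; s[7]='j' seen -> skip; s[8]='j' seen -> skip; s[9]='k' seen -> skip; s[10]='k' seen -> skip; s[11]='k' seen -> skip
Result: kuj


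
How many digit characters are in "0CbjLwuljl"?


Input string: '0CbjLwuljl'
Operation: count digit characters (0-9)
Scan: '0'(digit), 'C', 'b', 'j', 'L', 'w', 'u', 'l', 'j', 'l'
Digits found: 1
Result: 1


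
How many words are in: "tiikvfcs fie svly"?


Input string: 'tiikvfcs fie svly'
Operation: split by spaces
Words found: 'tiikvfcs', 'fie', 'svly'
Word count: 3


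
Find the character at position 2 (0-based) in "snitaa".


Input string: 'snitaa'
Operation: get character at index 2
Index mapping: s[0]='s', s[1]='n', s[2]='i'
Result: 'i'


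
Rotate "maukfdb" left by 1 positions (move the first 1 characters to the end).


Input: 'maukfdb', shift = 1
Operation: split at index 1 and swap parts
Front part s[0:1] = 'm'
Back part s[1:] = 'aukfdb'
Rotated = back + front = 'aukfdb' + 'm'
Result: aukfdbm


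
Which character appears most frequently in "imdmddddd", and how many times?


Input: 'imdmddddd'
Operation: tally each character
Counts: 'd':6, 'i':1, 'm':2
Maximum: 'd' appears 6 times


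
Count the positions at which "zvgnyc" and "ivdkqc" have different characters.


String 1: 'zvgnyc'
String 2: 'ivdkqc'
Compare each position: pos 0: 'z'!='i', pos 1: 'v'=='v', pos 2: 'g'!='d', pos 3: 'n'!='k', pos 4: 'y'!='q', pos 5: 'c'=='c'
Differing positions: 4
Hamming distance: 4


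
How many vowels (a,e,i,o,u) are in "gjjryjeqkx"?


Input string: 'gjjryjeqkx'
Operation: count vowels (a, e, i, o, u)
Scan: s[0]='g', s[1]='j', s[2]='j', s[3]='r', s[4]='y', s[5]='j', s[6]='e' (vowel), s[7]='q', s[8]='k', s[9]='x'
Vowels found: 1
Result: 1


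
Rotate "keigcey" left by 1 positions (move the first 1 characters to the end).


Input: 'keigcey', shift = 1
Operation: split at index 1 and swap parts
Front part s[0:1] = 'k'
Back part s[1:] = 'eigcey'
Rotated = back + front = 'eigcey' + 'k'
Result: eigceyk


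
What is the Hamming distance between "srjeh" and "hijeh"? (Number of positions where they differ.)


String 1: 'srjeh'
String 2: 'hijeh'
Compare each position: pos 0: 's'!='h', pos 1: 'r'!='i', pos 2: 'j'=='j', pos 3: 'e'=='e', pos 4: 'h'=='h'
Differing positions: 2
Hamming distance: 2


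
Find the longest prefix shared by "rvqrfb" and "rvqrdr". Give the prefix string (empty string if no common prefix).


String 1: 'rvqrfb'
String 2: 'rvqrdr'
Compare position by position:
pos 0: 'r' vs 'r' match
pos 1: 'v' vs 'v' match
pos 2: 'q' vs 'q' match
pos 3: 'r' vs 'r' match
pos 4: 'f' vs 'd' differ -> stop
Longest common prefix: "rvqr" (length 4)


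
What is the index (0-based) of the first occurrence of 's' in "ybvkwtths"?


Input string: 'ybvkwtths'
Target: 's'
Scanning left to right: s[0]='y', s[1]='b', s[2]='v', s[3]='k', s[4]='w', s[5]='t', s[6]='t', s[7]='h', s[8]='s'
First match at index: 8


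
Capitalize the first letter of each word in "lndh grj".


Input string: 'lndh grj'
Operation: capitalize first letter of each word
Word transformations: 'lndh'->'Lndh', 'grj'->'Grj'
Result: Lndh Grj


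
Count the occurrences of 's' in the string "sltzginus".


Input string: 'sltzginus'
Target character: 's'
Scan each position: s[0]='s', s[8]='s'
Matches found at indices: 0, 8
Total: 2
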